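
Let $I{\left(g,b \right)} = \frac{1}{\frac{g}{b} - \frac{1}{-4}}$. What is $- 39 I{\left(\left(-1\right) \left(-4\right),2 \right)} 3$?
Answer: $-52$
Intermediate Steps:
$I{\left(g,b \right)} = \frac{1}{\frac{1}{4} + \frac{g}{b}}$ ($I{\left(g,b \right)} = \frac{1}{\frac{g}{b} - - \frac{1}{4}} = \frac{1}{\frac{g}{b} + \frac{1}{4}} = \frac{1}{\frac{1}{4} + \frac{g}{b}}$)
$- 39 I{\left(\left(-1\right) \left(-4\right),2 \right)} 3 = - 39 \cdot 4 \cdot 2 \frac{1}{2 + 4 \left(\left(-1\right) \left(-4\right)\right)} 3 = - 39 \cdot 4 \cdot 2 \frac{1}{2 + 4 \cdot 4} \cdot 3 = - 39 \cdot 4 \cdot 2 \frac{1}{2 + 16} \cdot 3 = - 39 \cdot 4 \cdot 2 \cdot \frac{1}{18} \cdot 3 = \left(-39\right) \frac{4}{9} \cdot 3 = \left(- \frac{52}{3}\right) 3 = -52$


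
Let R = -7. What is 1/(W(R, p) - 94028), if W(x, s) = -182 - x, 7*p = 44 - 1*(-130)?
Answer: -1/94203 ≈ -1.0615e-5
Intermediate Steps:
p = 174/7 (p = (44 - 1*(-130))/7 = (44 + 130)/7 = (⅐)*174 = 174/7 ≈ 24.857)
1/(W(R, p) - 94028) = 1/((-182 - 1*(-7)) - 94028) = 1/((-182 + 7) - 94028) = 1/(-175 - 94028) = 1/(-94203) = -1/94203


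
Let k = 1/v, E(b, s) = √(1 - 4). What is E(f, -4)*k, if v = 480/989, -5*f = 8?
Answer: 989*I*√3/480 ≈ 3.5687*I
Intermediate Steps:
f = -8/5 (f = -⅕*8 = -8/5 ≈ -1.6000)
E(b, s) = I*√3 (E(b, s) = √(-3) = I*√3)
v = 480/989 (v = 480*(1/989) = 480/989 ≈ 0.48534)
k = 989/480 (k = 1/(480/989) = 989/480 ≈ 2.0604)
E(f, -4)*k = (I*√3)*(989/480) = 989*I*√3/480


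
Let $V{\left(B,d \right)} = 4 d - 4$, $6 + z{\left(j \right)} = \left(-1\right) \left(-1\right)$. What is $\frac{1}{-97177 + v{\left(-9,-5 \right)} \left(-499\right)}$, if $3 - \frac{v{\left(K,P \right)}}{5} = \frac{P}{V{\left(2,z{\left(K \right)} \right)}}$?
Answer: $- \frac{24}{2499413} \approx -9.6023 \cdot 10^{-6}$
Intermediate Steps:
$z{\left(j \right)} = -5$ ($z{\left(j \right)} = -6 - -1 = -6 + 1 = -5$)
$V{\left(B,d \right)} = -4 + 4 d$
$v{\left(K,P \right)} = 15 + \frac{5 P}{24}$ ($v{\left(K,P \right)} = 15 - 5 \frac{P}{-4 + 4 \left(-5\right)} = 15 - 5 \frac{P}{-4 - 20} = 15 - 5 \frac{P}{-24} = 15 - 5 P \left(- \frac{1}{24}\right) = 15 - 5 \left(- \frac{P}{24}\right) = 15 + \frac{5 P}{24}$)
$\frac{1}{-97177 + v{\left(-9,-5 \right)} \left(-499\right)} = \frac{1}{-97177 + \left(15 + \frac{5}{24} \left(-5\right)\right) \left(-499\right)} = \frac{1}{-97177 + \left(15 - \frac{25}{24}\right) \left(-499\right)} = \frac{1}{-97177 + \frac{335}{24} \left(-499\right)} = \frac{1}{-97177 - \frac{167165}{24}} = \frac{1}{- \frac{2499413}{24}} = - \frac{24}{2499413}$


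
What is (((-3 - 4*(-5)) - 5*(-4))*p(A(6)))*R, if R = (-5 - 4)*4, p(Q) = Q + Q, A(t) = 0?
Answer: 0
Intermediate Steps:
p(Q) = 2*Q
R = -36 (R = -9*4 = -36)
(((-3 - 4*(-5)) - 5*(-4))*p(A(6)))*R = (((-3 - 4*(-5)) - 5*(-4))*(2*0))*(-36) = (((-3 + 20) + 20)*0)*(-36) = ((17 + 20)*0)*(-36) = (37*0)*(-36) = 0*(-36) = 0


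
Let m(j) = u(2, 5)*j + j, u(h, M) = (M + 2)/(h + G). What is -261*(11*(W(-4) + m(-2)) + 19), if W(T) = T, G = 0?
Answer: 32364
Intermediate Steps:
u(h, M) = (2 + M)/h (u(h, M) = (M + 2)/(h + 0) = (2 + M)/h)
m(j) = 9*j/2 (m(j) = ((2 + 5)/2)*j + j = ((½)*7)*j + j = 7*j/2 + j = 9*j/2)
-261*(11*(W(-4) + m(-2)) + 19) = -261*(11*(-4 + (9/2)*(-2)) + 19) = -261*(11*(-4 - 9) + 19) = -261*(11*(-13) + 19) = -261*(-143 + 19) = -261*(-124) = 32364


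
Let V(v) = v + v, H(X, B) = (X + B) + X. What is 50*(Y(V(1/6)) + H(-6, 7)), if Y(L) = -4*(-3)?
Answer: 350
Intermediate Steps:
H(X, B) = B + 2*X (H(X, B) = (B + X) + X = B + 2*X)
V(v) = 2*v
Y(L) = 12
50*(Y(V(1/6)) + H(-6, 7)) = 50*(12 + (7 + 2*(-6))) = 50*(12 + (7 - 12)) = 50*(12 - 5) = 50*7 = 350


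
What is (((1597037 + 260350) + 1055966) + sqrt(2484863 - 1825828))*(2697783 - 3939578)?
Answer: -3617787188635 - 1241795*sqrt(659035) ≈ -3.6188e+12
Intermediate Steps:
(((1597037 + 260350) + 1055966) + sqrt(2484863 - 1825828))*(2697783 - 3939578) = ((1857387 + 1055966) + sqrt(659035))*(-1241795) = (2913353 + sqrt(659035))*(-1241795) = -3617787188635 - 1241795*sqrt(659035)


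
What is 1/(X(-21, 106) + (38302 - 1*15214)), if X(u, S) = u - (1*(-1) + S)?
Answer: 1/22962 ≈ 4.3550e-5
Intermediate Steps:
X(u, S) = 1 + u - S (X(u, S) = u - (-1 + S) = u + (1 - S) = 1 + u - S)
1/(X(-21, 106) + (38302 - 1*15214)) = 1/((1 - 21 - 1*106) + (38302 - 1*15214)) = 1/((1 - 21 - 106) + (38302 - 15214)) = 1/(-126 + 23088) = 1/22962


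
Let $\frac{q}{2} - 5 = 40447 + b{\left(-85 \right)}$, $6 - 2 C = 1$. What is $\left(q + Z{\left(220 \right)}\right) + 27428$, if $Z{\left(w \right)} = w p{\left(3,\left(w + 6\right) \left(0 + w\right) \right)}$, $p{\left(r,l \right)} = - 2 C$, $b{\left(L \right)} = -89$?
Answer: $107054$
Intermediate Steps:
$C = \frac{5}{2}$ ($C = 3 - \frac{1}{2} = \frac{5}{2} \approx 2.5$)
$p{\left(r,l \right)} = -5$ ($p{\left(r,l \right)} = \left(-2\right) \frac{5}{2} = -5$)
$q = 80726$ ($q = 10 + 2 \left(40447 - 89\right) = 10 + 2 \cdot 40358 = 10 + 80716 = 80726$)
$Z{\left(w \right)} = - 5 w$ ($Z{\left(w \right)} = w \left(-5\right) = - 5 w$)
$\left(q + Z{\left(220 \right)}\right) + 27428 = \left(80726 - 1100\right) + 27428 = 79626 + 27428 = 107054$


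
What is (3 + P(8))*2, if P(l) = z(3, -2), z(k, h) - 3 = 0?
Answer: 12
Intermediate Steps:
z(k, h) = 3 (z(k, h) = 3 + 0 = 3)
P(l) = 3
(3 + P(8))*2 = (3 + 3)*2 = 6*2 = 12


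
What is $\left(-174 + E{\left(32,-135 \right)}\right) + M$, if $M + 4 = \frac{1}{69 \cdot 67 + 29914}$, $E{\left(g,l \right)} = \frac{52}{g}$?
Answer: $- \frac{48731699}{276296} \approx -176.38$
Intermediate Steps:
$M = - \frac{138147}{34537}$ ($M = -4 + \frac{1}{69 \cdot 67 + 29914} = -4 + \frac{1}{4623 + 29914} = -4 + \frac{1}{34537} = - \frac{138147}{34537} \approx -4.0$)
$\left(-174 + E{\left(32,-135 \right)}\right) + M = \left(-174 + \frac{52}{32}\right) - \frac{138147}{34537} = \left(-174 + 52 \cdot \frac{1}{32}\right) - \frac{138147}{34537} = \left(-174 + \frac{13}{8}\right) - \frac{138147}{34537} = - \frac{1379}{8} - \frac{138147}{34537} = - \frac{48731699}{276296}$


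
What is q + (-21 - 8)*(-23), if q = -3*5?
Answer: 652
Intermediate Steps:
q = -15
q + (-21 - 8)*(-23) = -15 + (-21 - 8)*(-23) = -15 - 29*(-23) = -15 + 667 = 652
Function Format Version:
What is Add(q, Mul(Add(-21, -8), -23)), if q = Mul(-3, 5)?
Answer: 652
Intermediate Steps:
q = -15
Add(q, Mul(Add(-21, -8), -23)) = Add(-15, Mul(Add(-21, -8), -23)) = Add(-15, Mul(-29, -23)) = Add(-15, 667) = 652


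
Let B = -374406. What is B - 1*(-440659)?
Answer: 66253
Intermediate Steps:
B - 1*(-440659) = -374406 - 1*(-440659) = -374406 + 440659 = 66253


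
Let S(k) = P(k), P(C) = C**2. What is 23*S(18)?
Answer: 7452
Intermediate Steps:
S(k) = k**2
23*S(18) = 23*18**2 = 23*324 = 7452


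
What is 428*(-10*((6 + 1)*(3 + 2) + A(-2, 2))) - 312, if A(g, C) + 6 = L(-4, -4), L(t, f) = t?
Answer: -107312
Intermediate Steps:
A(g, C) = -10 (A(g, C) = -6 - 4 = -10)
428*(-10*((6 + 1)*(3 + 2) + A(-2, 2))) - 312 = 428*(-10*((6 + 1)*(3 + 2) - 10)) - 312 = 428*(-10*(7*5 - 10)) - 312 = 428*(-10*(35 - 10)) - 312 = 428*(-10*25) - 312 = 428*(-250) - 312 = -107000 - 312 = -107312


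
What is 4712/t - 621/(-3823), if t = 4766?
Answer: 10486831/9110209 ≈ 1.1511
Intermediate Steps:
4712/t - 621/(-3823) = 4712/4766 - 621/(-3823) = 4712*(1/4766) - 621*(-1/3823) = 2356/2383 + 621/3823 = 10486831/9110209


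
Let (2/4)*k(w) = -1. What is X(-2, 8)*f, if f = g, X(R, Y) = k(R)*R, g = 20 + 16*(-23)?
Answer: -1392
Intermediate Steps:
k(w) = -2 (k(w) = 2*(-1) = -2)
g = -348 (g = 20 - 368 = -348)
X(R, Y) = -2*R
f = -348
X(-2, 8)*f = -2*(-2)*(-348) = 4*(-348) = -1392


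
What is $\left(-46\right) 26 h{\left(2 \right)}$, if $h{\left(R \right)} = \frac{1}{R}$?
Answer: $-598$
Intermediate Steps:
$\left(-46\right) 26 h{\left(2 \right)} = \frac{\left(-46\right) 26}{2} = \left(-1196\right) \frac{1}{2} = -598$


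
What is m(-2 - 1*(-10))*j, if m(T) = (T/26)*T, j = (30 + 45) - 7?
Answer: 2176/13 ≈ 167.38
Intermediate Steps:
j = 68 (j = 75 - 7 = 68)
m(T) = T**2/26 (m(T) = (T*(1/26))*T = (T/26)*T = T**2/26)
m(-2 - 1*(-10))*j = ((-2 - 1*(-10))**2/26)*68 = ((-2 + 10)**2/26)*68 = ((1/26)*8**2)*68 = ((1/26)*64)*68 = (32/13)*68 = 2176/13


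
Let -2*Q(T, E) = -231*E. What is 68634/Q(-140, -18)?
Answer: -2542/77 ≈ -33.013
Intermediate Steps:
Q(T, E) = 231*E/2 (Q(T, E) = -(-231)*E/2 = 231*E/2)
68634/Q(-140, -18) = 68634/(((231/2)*(-18))) = 68634/(-2079) = 68634*(-1/2079) = -2542/77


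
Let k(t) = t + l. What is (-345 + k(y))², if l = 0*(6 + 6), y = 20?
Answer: 105625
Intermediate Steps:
l = 0 (l = 0*12 = 0)
k(t) = t (k(t) = t + 0 = t)
(-345 + k(y))² = (-345 + 20)² = (-325)² = 105625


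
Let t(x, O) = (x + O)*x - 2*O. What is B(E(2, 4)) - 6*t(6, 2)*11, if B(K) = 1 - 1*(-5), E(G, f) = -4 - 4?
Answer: -2898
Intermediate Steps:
t(x, O) = -2*O + x*(O + x) (t(x, O) = (O + x)*x - 2*O = x*(O + x) - 2*O = -2*O + x*(O + x))
E(G, f) = -8
B(K) = 6 (B(K) = 1 + 5 = 6)
B(E(2, 4)) - 6*t(6, 2)*11 = 6 - 6*(6**2 - 2*2 + 2*6)*11 = 6 - 6*(36 - 4 + 12)*11 = 6 - 264*11 = 6 - 6*484 = 6 - 2904 = -2898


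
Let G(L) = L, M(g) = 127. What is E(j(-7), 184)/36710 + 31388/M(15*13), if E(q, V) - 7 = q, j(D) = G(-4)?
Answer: 1152253861/4662170 ≈ 247.15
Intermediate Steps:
j(D) = -4
E(q, V) = 7 + q
E(j(-7), 184)/36710 + 31388/M(15*13) = (7 - 4)/36710 + 31388/127 = 3*(1/36710) + 31388*(1/127) = 3/36710 + 31388/127 = 1152253861/4662170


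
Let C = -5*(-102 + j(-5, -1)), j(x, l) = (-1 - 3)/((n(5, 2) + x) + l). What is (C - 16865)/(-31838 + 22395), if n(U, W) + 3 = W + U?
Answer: 16365/9443 ≈ 1.7330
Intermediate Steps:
n(U, W) = -3 + U + W (n(U, W) = -3 + (W + U) = -3 + (U + W) = -3 + U + W)
j(x, l) = -4/(4 + l + x) (j(x, l) = (-1 - 3)/(((-3 + 5 + 2) + x) + l) = -4/((4 + x) + l) = -4/(4 + l + x))
C = 500 (C = -5*(-102 - 4/(4 - 1 - 5)) = -5*(-102 - 4/(-2)) = -5*(-102 - 4*(-½)) = -5*(-102 + 2) = -5*(-100) = 500)
(C - 16865)/(-31838 + 22395) = (500 - 16865)/(-31838 + 22395) = -16365/(-9443) = -16365*(-1/9443) = 16365/9443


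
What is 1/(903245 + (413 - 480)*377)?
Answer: 1/877986 ≈ 1.1390e-6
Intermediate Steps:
1/(903245 + (413 - 480)*377) = 1/(903245 - 67*377) = 1/(903245 - 25259) = 1/877986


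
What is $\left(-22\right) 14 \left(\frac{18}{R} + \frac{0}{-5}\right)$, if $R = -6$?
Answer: $924$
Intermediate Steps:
$\left(-22\right) 14 \left(\frac{18}{R} + \frac{0}{-5}\right) = \left(-22\right) 14 \left(\frac{18}{-6} + \frac{0}{-5}\right) = - 308 \left(18 \left(- \frac{1}{6}\right) + 0 \left(- \frac{1}{5}\right)\right) = - 308 \left(-3 + 0\right) = \left(-308\right) \left(-3\right) = 924$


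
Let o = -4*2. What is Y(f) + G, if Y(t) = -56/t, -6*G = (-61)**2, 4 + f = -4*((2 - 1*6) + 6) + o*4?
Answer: -40847/66 ≈ -618.89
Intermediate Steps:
o = -8
f = -44 (f = -4 + (-4*((2 - 1*6) + 6) - 8*4) = -4 + (-4*((2 - 6) + 6) - 32) = -4 + (-4*(-4 + 6) - 32) = -4 + (-4*2 - 32) = -4 + (-8 - 32) = -4 - 40 = -44)
G = -3721/6 (G = -1/6*(-61)**2 = -1/6*3721 = -3721/6 ≈ -620.17)
Y(f) + G = -56/(-44) - 3721/6 = -56*(-1/44) - 3721/6 = 14/11 - 3721/6 = -40847/66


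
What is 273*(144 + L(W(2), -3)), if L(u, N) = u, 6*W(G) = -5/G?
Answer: 156793/4 ≈ 39198.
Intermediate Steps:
W(G) = -5/(6*G) (W(G) = (-5/G)/6 = -5/(6*G))
273*(144 + L(W(2), -3)) = 273*(144 - ⅚/2) = 273*(144 - ⅚*½) = 273*(144 - 5/12) = 273*(1723/12) = 156793/4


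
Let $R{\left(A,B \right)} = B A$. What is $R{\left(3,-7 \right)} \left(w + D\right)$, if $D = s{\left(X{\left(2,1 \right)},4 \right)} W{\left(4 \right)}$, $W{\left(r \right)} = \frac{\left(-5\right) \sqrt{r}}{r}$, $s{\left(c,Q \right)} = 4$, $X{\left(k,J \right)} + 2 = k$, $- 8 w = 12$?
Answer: $\frac{483}{2} \approx 241.5$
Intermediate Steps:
$R{\left(A,B \right)} = A B$
$w = - \frac{3}{2}$ ($w = \left(- \frac{1}{8}\right) 12 = - \frac{3}{2} \approx -1.5$)
$X{\left(k,J \right)} = -2 + k$
$W{\left(r \right)} = - \frac{5}{\sqrt{r}}$
$D = -10$ ($D = 4 \left(- \frac{5}{2}\right) = -10$)
$R{\left(3,-7 \right)} \left(w + D\right) = 3 \left(-7\right) \left(- \frac{3}{2} - 10\right) = \left(-21\right) \left(- \frac{23}{2}\right) = \frac{483}{2}$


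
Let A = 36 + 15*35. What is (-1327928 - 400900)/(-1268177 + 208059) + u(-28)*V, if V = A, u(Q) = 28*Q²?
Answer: 6527715613662/530059 ≈ 1.2315e+7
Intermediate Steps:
A = 561 (A = 36 + 525 = 561)
V = 561
(-1327928 - 400900)/(-1268177 + 208059) + u(-28)*V = (-1327928 - 400900)/(-1268177 + 208059) + (28*(-28)²)*561 = -1728828/(-1060118) + (28*784)*561 = -1728828*(-1/1060118) + 21952*561 = 864414/530059 + 12315072 = 6527715613662/530059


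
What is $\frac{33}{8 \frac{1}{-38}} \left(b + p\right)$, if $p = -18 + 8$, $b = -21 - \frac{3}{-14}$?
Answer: $\frac{270237}{56} \approx 4825.7$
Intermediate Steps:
$b = - \frac{291}{14}$ ($b = -21 - - \frac{3}{14} = -21 + \frac{3}{14} = - \frac{291}{14} \approx -20.786$)
$p = -10$
$\frac{33}{8 \frac{1}{-38}} \left(b + p\right) = \frac{33}{8 \frac{1}{-38}} \left(- \frac{291}{14} - 10\right) = \frac{33}{8 \left(- \frac{1}{38}\right)} \left(- \frac{431}{14}\right) = \frac{33}{- \frac{4}{19}} \left(- \frac{431}{14}\right) = 33 \left(- \frac{19}{4}\right) \left(- \frac{431}{14}\right) = \left(- \frac{627}{4}\right) \left(- \frac{431}{14}\right) = \frac{270237}{56}$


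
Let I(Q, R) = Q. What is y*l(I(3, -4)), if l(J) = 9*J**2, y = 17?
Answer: 1377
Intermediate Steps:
y*l(I(3, -4)) = 17*(9*3**2) = 17*(9*9) = 17*81 = 1377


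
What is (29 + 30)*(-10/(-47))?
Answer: 590/47 ≈ 12.553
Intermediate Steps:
(29 + 30)*(-10/(-47)) = 59*(-10*(-1/47)) = 59*(10/47) = 590/47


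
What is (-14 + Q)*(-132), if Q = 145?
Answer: -17292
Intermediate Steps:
(-14 + Q)*(-132) = (-14 + 145)*(-132) = 131*(-132) = -17292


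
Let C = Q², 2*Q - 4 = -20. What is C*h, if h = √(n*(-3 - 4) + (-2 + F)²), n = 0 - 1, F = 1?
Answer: 128*√2 ≈ 181.02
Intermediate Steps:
n = -1
Q = -8 (Q = 2 + (½)*(-20) = 2 - 10 = -8)
h = 2*√2 (h = √(-(-3 - 4) + (-2 + 1)²) = √(-1*(-7) + (-1)²) = √(7 + 1) = √8 = 2*√2 ≈ 2.8284)
C = 64 (C = (-8)² = 64)
C*h = 64*(2*√2) = 128*√2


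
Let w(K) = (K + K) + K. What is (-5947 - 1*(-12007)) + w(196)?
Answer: 6648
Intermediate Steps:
w(K) = 3*K (w(K) = 2*K + K = 3*K)
(-5947 - 1*(-12007)) + w(196) = (-5947 - 1*(-12007)) + 3*196 = (-5947 + 12007) + 588 = 6060 + 588 = 6648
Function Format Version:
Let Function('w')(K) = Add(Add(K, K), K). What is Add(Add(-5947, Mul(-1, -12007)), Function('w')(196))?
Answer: 6648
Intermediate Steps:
Function('w')(K) = Mul(3, K) (Function('w')(K) = Add(Mul(2, K), K) = Mul(3, K))
Add(Add(-5947, Mul(-1, -12007)), Function('w')(196)) = Add(Add(-5947, Mul(-1, -12007)), Mul(3, 196)) = Add(Add(-5947, 12007), 588) = Add(6060, 588) = 6648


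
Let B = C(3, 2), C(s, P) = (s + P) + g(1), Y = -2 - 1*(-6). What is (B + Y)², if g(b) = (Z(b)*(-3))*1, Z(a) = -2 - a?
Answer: 324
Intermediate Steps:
Y = 4 (Y = -2 + 6 = 4)
g(b) = 6 + 3*b (g(b) = ((-2 - b)*(-3))*1 = (6 + 3*b)*1 = 6 + 3*b)
C(s, P) = 9 + P + s (C(s, P) = (s + P) + (6 + 3*1) = (P + s) + (6 + 3) = (P + s) + 9 = 9 + P + s)
B = 14 (B = 9 + 2 + 3 = 14)
(B + Y)² = (14 + 4)² = 18² = 324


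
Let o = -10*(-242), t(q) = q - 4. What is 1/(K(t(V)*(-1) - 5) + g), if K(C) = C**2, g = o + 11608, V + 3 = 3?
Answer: 1/14029 ≈ 7.1281e-5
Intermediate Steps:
V = 0 (V = -3 + 3 = 0)
t(q) = -4 + q
o = 2420
g = 14028 (g = 2420 + 11608 = 14028)
1/(K(t(V)*(-1) - 5) + g) = 1/(((-4 + 0)*(-1) - 5)**2 + 14028) = 1/((-4*(-1) - 5)**2 + 14028) = 1/((4 - 5)**2 + 14028) = 1/((-1)**2 + 14028) = 1/(1 + 14028) = 1/14029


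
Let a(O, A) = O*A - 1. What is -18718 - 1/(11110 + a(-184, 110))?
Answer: -170914057/9131 ≈ -18718.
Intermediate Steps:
a(O, A) = -1 + A*O (a(O, A) = A*O - 1 = -1 + A*O)
-18718 - 1/(11110 + a(-184, 110)) = -18718 - 1/(11110 + (-1 + 110*(-184))) = -18718 - 1/(11110 + (-1 - 20240)) = -18718 - 1/(11110 - 20241) = -18718 - 1/(-9131) = -18718 - 1*(-1/9131) = -18718 + 1/9131 = -170914057/9131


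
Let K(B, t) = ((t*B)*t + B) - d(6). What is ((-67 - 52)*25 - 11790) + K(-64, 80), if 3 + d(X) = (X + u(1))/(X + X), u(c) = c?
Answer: -5093119/12 ≈ -4.2443e+5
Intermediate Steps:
d(X) = -3 + (1 + X)/(2*X) (d(X) = -3 + (X + 1)/(X + X) = -3 + (1 + X)/((2*X)) = -3 + (1 + X)*(1/(2*X)) = -3 + (1 + X)/(2*X))
K(B, t) = 29/12 + B + B*t² (K(B, t) = ((t*B)*t + B) - (1 - 5*6)/(2*6) = ((B*t)*t + B) - (1 - 30)/(2*6) = (B*t² + B) - (-29)/(2*6) = (B + B*t²) - 1*(-29/12) = (B + B*t²) + 29/12 = 29/12 + B + B*t²)
((-67 - 52)*25 - 11790) + K(-64, 80) = ((-67 - 52)*25 - 11790) + (29/12 - 64 - 64*80²) = (-119*25 - 11790) + (29/12 - 64 - 64*6400) = (-2975 - 11790) + (29/12 - 64 - 409600) = -14765 - 4915939/12 = -5093119/12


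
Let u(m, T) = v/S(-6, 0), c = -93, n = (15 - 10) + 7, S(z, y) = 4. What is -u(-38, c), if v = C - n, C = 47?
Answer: -35/4 ≈ -8.7500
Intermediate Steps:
n = 12 (n = 5 + 7 = 12)
v = 35 (v = 47 - 1*12 = 47 - 12 = 35)
u(m, T) = 35/4
-u(-38, c) = -1*35/4 = -35/4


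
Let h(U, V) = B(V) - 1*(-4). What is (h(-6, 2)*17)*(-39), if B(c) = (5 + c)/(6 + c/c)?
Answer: -3315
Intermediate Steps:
B(c) = 5/7 + c/7 (B(c) = (5 + c)/(6 + 1) = (5 + c)/7 = (5 + c)*(⅐) = 5/7 + c/7)
h(U, V) = 33/7 + V/7 (h(U, V) = (5/7 + V/7) - 1*(-4) = (5/7 + V/7) + 4 = 33/7 + V/7)
(h(-6, 2)*17)*(-39) = ((33/7 + (⅐)*2)*17)*(-39) = ((33/7 + 2/7)*17)*(-39) = (5*17)*(-39) = 85*(-39) = -3315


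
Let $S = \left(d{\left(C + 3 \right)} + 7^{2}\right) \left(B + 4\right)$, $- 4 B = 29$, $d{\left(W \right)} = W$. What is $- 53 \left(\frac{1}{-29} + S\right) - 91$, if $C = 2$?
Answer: $\frac{534315}{58} \approx 9212.3$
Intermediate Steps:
$B = - \frac{29}{4}$ ($B = \left(- \frac{1}{4}\right) 29 = - \frac{29}{4} \approx -7.25$)
$S = - \frac{351}{2}$ ($S = \left(\left(2 + 3\right) + 7^{2}\right) \left(- \frac{29}{4} + 4\right) = \left(5 + 49\right) \left(- \frac{13}{4}\right) = 54 \left(- \frac{13}{4}\right) = - \frac{351}{2} \approx -175.5$)
$- 53 \left(\frac{1}{-29} + S\right) - 91 = - 53 \left(\frac{1}{-29} - \frac{351}{2}\right) - 91 = - 53 \left(- \frac{1}{29} - \frac{351}{2}\right) - 91 = \left(-53\right) \left(- \frac{10181}{58}\right) - 91 = \frac{539593}{58} - 91 = \frac{534315}{58}$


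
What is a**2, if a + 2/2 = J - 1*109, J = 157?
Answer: 2209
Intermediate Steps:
a = 47 (a = -1 + (157 - 1*109) = -1 + (157 - 109) = -1 + 48 = 47)
a**2 = 47**2 = 2209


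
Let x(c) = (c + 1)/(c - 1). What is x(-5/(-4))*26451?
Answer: 238059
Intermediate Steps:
x(c) = (1 + c)/(-1 + c)
x(-5/(-4))*26451 = ((1 - 5/(-4))/(-1 - 5/(-4)))*26451 = ((1 - 5*(-1/4))/(-1 - 5*(-1/4)))*26451 = ((1 + 5/4)/(-1 + 5/4))*26451 = ((9/4)/(1/4))*26451 = (4*(9/4))*26451 = 9*26451 = 238059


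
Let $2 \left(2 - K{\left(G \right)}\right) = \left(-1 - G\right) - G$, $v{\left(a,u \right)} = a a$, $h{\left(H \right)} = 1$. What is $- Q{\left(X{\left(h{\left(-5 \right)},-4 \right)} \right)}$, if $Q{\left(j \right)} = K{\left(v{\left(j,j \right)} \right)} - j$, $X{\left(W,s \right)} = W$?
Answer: $- \frac{5}{2} \approx -2.5$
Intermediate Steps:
$v{\left(a,u \right)} = a^{2}$
$K{\left(G \right)} = \frac{5}{2} + G$ ($K{\left(G \right)} = 2 - \frac{\left(-1 - G\right) - G}{2} = 2 - \frac{-1 - 2 G}{2} = 2 + \left(\frac{1}{2} + G\right) = \frac{5}{2} + G$)
$Q{\left(j \right)} = \frac{5}{2} + j^{2} - j$ ($Q{\left(j \right)} = \left(\frac{5}{2} + j^{2}\right) - j = \frac{5}{2} + j^{2} - j$)
$- Q{\left(X{\left(h{\left(-5 \right)},-4 \right)} \right)} = - (\frac{5}{2} + 1^{2} - 1) = - (\frac{5}{2} + 1 - 1) = \left(-1\right) \frac{5}{2} = - \frac{5}{2}$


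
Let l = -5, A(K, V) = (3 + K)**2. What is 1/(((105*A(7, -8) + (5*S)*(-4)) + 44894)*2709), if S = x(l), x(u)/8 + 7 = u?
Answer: 1/155263626 ≈ 6.4407e-9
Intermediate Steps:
x(u) = -56 + 8*u
S = -96 (S = -56 + 8*(-5) = -56 - 40 = -96)
1/(((105*A(7, -8) + (5*S)*(-4)) + 44894)*2709) = 1/(((105*(3 + 7)**2 + (5*(-96))*(-4)) + 44894)*2709) = (1/2709)/((105*10**2 - 480*(-4)) + 44894) = (1/2709)/((105*100 + 1920) + 44894) = (1/2709)/((10500 + 1920) + 44894) = (1/2709)/(12420 + 44894) = (1/2709)/57314 = (1/57314)*(1/2709) = 1/155263626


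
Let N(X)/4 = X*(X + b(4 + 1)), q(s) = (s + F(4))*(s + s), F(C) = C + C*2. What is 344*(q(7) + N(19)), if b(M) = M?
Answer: 718960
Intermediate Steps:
F(C) = 3*C (F(C) = C + 2*C = 3*C)
q(s) = 2*s*(12 + s) (q(s) = (s + 3*4)*(s + s) = (s + 12)*(2*s) = (12 + s)*(2*s) = 2*s*(12 + s))
N(X) = 4*X*(5 + X) (N(X) = 4*(X*(X + (4 + 1))) = 4*(X*(X + 5)) = 4*(X*(5 + X)) = 4*X*(5 + X))
344*(q(7) + N(19)) = 344*(2*7*(12 + 7) + 4*19*(5 + 19)) = 344*(2*7*19 + 4*19*24) = 344*(266 + 1824) = 344*2090 = 718960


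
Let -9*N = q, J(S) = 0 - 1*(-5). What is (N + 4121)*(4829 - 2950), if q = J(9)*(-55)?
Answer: 70206956/9 ≈ 7.8008e+6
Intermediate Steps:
J(S) = 5 (J(S) = 0 + 5 = 5)
q = -275 (q = 5*(-55) = -275)
N = 275/9 (N = -1/9*(-275) = 275/9 ≈ 30.556)
(N + 4121)*(4829 - 2950) = (275/9 + 4121)*(4829 - 2950) = (37364/9)*1879 = 70206956/9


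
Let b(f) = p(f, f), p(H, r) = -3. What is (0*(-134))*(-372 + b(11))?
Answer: 0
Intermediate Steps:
b(f) = -3
(0*(-134))*(-372 + b(11)) = (0*(-134))*(-372 - 3) = 0*(-375) = 0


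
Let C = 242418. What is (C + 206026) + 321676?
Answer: 770120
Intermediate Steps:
(C + 206026) + 321676 = (242418 + 206026) + 321676 = 448444 + 321676 = 770120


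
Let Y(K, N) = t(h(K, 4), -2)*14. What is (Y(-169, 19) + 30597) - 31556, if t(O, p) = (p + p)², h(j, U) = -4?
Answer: -735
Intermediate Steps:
t(O, p) = 4*p² (t(O, p) = (2*p)² = 4*p²)
Y(K, N) = 224 (Y(K, N) = (4*(-2)²)*14 = (4*4)*14 = 16*14 = 224)
(Y(-169, 19) + 30597) - 31556 = (224 + 30597) - 31556 = 30821 - 31556 = -735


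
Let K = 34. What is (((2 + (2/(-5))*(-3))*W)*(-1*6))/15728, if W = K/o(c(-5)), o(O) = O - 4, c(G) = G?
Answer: 68/14745 ≈ 0.0046117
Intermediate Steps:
o(O) = -4 + O
W = -34/9 (W = 34/(-4 - 5) = 34/(-9) = 34*(-⅑) = -34/9 ≈ -3.7778)
(((2 + (2/(-5))*(-3))*W)*(-1*6))/15728 = (((2 + (2/(-5))*(-3))*(-34/9))*(-1*6))/15728 = (((2 + (2*(-⅕))*(-3))*(-34/9))*(-6))*(1/15728) = (((2 - ⅖*(-3))*(-34/9))*(-6))*(1/15728) = (((2 + 6/5)*(-34/9))*(-6))*(1/15728) = (((16/5)*(-34/9))*(-6))*(1/15728) = -544/45*(-6)*(1/15728) = (1088/15)*(1/15728) = 68/14745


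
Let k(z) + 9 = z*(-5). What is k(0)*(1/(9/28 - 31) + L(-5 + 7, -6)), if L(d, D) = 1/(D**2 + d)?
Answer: 1845/32642 ≈ 0.056522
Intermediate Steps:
k(z) = -9 - 5*z (k(z) = -9 + z*(-5) = -9 - 5*z)
L(d, D) = 1/(d + D**2)
k(0)*(1/(9/28 - 31) + L(-5 + 7, -6)) = (-9 - 5*0)*(1/(9/28 - 31) + 1/((-5 + 7) + (-6)**2)) = (-9 + 0)*(1/(9*(1/28) - 31) + 1/(2 + 36)) = -9*(1/(9/28 - 31) + 1/38) = -9*(1/(-859/28) + 1/38) = -9*(-28/859 + 1/38) = -9*(-205/32642) = 1845/32642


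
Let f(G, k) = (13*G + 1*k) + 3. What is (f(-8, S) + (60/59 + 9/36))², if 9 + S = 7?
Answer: 576432081/55696 ≈ 10350.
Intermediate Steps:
S = -2 (S = -9 + 7 = -2)
f(G, k) = 3 + k + 13*G (f(G, k) = (13*G + k) + 3 = (k + 13*G) + 3 = 3 + k + 13*G)
(f(-8, S) + (60/59 + 9/36))² = ((3 - 2 + 13*(-8)) + (60/59 + 9/36))² = ((3 - 2 - 104) + (60*(1/59) + 9*(1/36)))² = (-103 + (60/59 + ¼))² = (-103 + 299/236)² = (-24009/236)² = 576432081/55696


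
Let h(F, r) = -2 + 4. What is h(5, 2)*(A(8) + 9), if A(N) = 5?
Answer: 28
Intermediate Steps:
h(F, r) = 2
h(5, 2)*(A(8) + 9) = 2*(5 + 9) = 2*14 = 28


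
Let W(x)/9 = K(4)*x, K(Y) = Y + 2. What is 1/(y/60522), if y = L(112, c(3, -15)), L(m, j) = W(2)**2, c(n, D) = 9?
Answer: 10087/1944 ≈ 5.1888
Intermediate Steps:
K(Y) = 2 + Y
W(x) = 54*x (W(x) = 9*((2 + 4)*x) = 9*(6*x) = 54*x)
L(m, j) = 11664 (L(m, j) = (54*2)**2 = 108**2 = 11664)
y = 11664
1/(y/60522) = 1/(11664/60522) = 1/(11664*(1/60522)) = 1/(1944/10087) = 10087/1944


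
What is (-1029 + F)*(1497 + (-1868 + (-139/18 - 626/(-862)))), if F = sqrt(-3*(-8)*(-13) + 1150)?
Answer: 1005845099/2586 - 2932493*sqrt(838)/7758 ≈ 3.7802e+5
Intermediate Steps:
F = sqrt(838) (F = sqrt(24*(-13) + 1150) = sqrt(-312 + 1150) = sqrt(838) ≈ 28.948)
(-1029 + F)*(1497 + (-1868 + (-139/18 - 626/(-862)))) = (-1029 + sqrt(838))*(1497 + (-1868 + (-139/18 - 626/(-862)))) = (-1029 + sqrt(838))*(1497 + (-1868 + (-139*1/18 - 626*(-1/862)))) = (-1029 + sqrt(838))*(1497 + (-1868 + (-139/18 + 313/431))) = (-1029 + sqrt(838))*(1497 + (-1868 - 54275/7758)) = (-1029 + sqrt(838))*(1497 - 14546219/7758) = (-1029 + sqrt(838))*(-2932493/7758) = 1005845099/2586 - 2932493*sqrt(838)/7758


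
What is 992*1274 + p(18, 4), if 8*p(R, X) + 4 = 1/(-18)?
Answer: 181988279/144 ≈ 1.2638e+6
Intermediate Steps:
p(R, X) = -73/144 (p(R, X) = -1/2 + (1/8)/(-18) = -1/2 + (1/8)*(-1/18) = -1/2 - 1/144 = -73/144)
992*1274 + p(18, 4) = 992*1274 - 73/144 = 1263808 - 73/144 = 181988279/144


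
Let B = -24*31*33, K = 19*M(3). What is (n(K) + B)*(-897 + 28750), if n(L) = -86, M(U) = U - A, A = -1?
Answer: -686242214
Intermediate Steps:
M(U) = 1 + U (M(U) = U - 1*(-1) = U + 1 = 1 + U)
K = 76 (K = 19*(1 + 3) = 19*4 = 76)
B = -24552 (B = -744*33 = -24552)
(n(K) + B)*(-897 + 28750) = (-86 - 24552)*(-897 + 28750) = -24638*27853 = -686242214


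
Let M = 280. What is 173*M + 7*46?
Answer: 48762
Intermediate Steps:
173*M + 7*46 = 173*280 + 7*46 = 48440 + 322 = 48762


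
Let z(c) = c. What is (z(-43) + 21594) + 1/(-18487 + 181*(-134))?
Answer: 921111290/42741 ≈ 21551.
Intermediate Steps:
(z(-43) + 21594) + 1/(-18487 + 181*(-134)) = (-43 + 21594) + 1/(-18487 + 181*(-134)) = 21551 + 1/(-18487 - 24254) = 21551 + 1/(-42741) = 21551 - 1/42741 = 921111290/42741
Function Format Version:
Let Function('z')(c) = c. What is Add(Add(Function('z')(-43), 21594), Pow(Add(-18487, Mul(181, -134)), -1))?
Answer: Rational(921111290, 42741) ≈ 21551.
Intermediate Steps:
Add(Add(Function('z')(-43), 21594), Pow(Add(-18487, Mul(181, -134)), -1)) = Add(Add(-43, 21594), Pow(Add(-18487, Mul(181, -134)), -1)) = Add(21551, Pow(Add(-18487, -24254), -1)) = Add(21551, Pow(-42741, -1)) = Add(21551, Rational(-1, 42741)) = Rational(921111290, 42741)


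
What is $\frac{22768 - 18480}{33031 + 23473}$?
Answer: $\frac{536}{7063} \approx 0.075888$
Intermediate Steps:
$\frac{22768 - 18480}{33031 + 23473} = \frac{4288}{56504} = 4288 \cdot \frac{1}{56504} = \frac{536}{7063}$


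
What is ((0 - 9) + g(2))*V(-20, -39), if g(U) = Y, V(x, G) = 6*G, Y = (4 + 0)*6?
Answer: -3510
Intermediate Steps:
Y = 24 (Y = 4*6 = 24)
g(U) = 24
((0 - 9) + g(2))*V(-20, -39) = ((0 - 9) + 24)*(6*(-39)) = (-9 + 24)*(-234) = 15*(-234) = -3510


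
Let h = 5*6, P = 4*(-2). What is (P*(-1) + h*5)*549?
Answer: 86742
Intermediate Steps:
P = -8
h = 30
(P*(-1) + h*5)*549 = (-8*(-1) + 30*5)*549 = (8 + 150)*549 = 158*549 = 86742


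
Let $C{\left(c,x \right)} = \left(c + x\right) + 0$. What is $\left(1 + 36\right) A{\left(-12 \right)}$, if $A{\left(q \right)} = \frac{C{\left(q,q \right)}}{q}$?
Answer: $74$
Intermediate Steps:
$C{\left(c,x \right)} = c + x$
$A{\left(q \right)} = 2$ ($A{\left(q \right)} = \frac{q + q}{q} = \frac{2 q}{q} = 2$)
$\left(1 + 36\right) A{\left(-12 \right)} = \left(1 + 36\right) 2 = 37 \cdot 2 = 74$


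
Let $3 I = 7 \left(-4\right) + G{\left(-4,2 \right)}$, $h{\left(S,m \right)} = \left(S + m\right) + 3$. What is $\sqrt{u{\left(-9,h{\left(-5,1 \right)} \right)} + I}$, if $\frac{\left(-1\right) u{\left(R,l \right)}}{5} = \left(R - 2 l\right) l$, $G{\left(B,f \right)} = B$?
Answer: $\frac{i \sqrt{411}}{3} \approx 6.7577 i$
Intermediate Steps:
$h{\left(S,m \right)} = 3 + S + m$
$u{\left(R,l \right)} = - 5 l \left(R - 2 l\right)$ ($u{\left(R,l \right)} = - 5 \left(R - 2 l\right) l = - 5 l \left(R - 2 l\right)$)
$I = - \frac{32}{3}$ ($I = \frac{7 \left(-4\right) - 4}{3} = \frac{-28 - 4}{3} = \frac{1}{3} \left(-32\right) = - \frac{32}{3} \approx -10.667$)
$\sqrt{u{\left(-9,h{\left(-5,1 \right)} \right)} + I} = \sqrt{5 \left(3 - 5 + 1\right) \left(\left(-1\right) \left(-9\right) + 2 \left(3 - 5 + 1\right)\right) - \frac{32}{3}} = \sqrt{5 \left(-1\right) \left(9 + 2 \left(-1\right)\right) - \frac{32}{3}} = \sqrt{5 \left(-1\right) \left(9 - 2\right) - \frac{32}{3}} = \sqrt{5 \left(-1\right) 7 - \frac{32}{3}} = \sqrt{-35 - \frac{32}{3}} = \sqrt{- \frac{137}{3}} = \frac{i \sqrt{411}}{3}$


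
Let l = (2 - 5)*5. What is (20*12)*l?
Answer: -3600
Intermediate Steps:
l = -15 (l = -3*5 = -15)
(20*12)*l = (20*12)*(-15) = 240*(-15) = -3600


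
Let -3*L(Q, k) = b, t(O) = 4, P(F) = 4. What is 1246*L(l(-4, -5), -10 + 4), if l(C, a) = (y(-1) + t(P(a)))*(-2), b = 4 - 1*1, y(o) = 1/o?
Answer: -1246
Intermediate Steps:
b = 3 (b = 4 - 1 = 3)
l(C, a) = -6 (l(C, a) = (1/(-1) + 4)*(-2) = (-1 + 4)*(-2) = 3*(-2) = -6)
L(Q, k) = -1 (L(Q, k) = -⅓*3 = -1)
1246*L(l(-4, -5), -10 + 4) = 1246*(-1) = -1246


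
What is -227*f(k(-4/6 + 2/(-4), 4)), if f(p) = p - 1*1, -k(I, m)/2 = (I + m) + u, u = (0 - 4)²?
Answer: 26332/3 ≈ 8777.3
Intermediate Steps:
u = 16 (u = (-4)² = 16)
k(I, m) = -32 - 2*I - 2*m (k(I, m) = -2*((I + m) + 16) = -2*(16 + I + m) = -32 - 2*I - 2*m)
f(p) = -1 + p (f(p) = p - 1 = -1 + p)
-227*f(k(-4/6 + 2/(-4), 4)) = -227*(-1 + (-32 - 2*(-4/6 + 2/(-4)) - 2*4)) = -227*(-1 + (-32 - 2*(-4*⅙ + 2*(-¼)) - 8)) = -227*(-1 + (-32 - 2*(-⅔ - ½) - 8)) = -227*(-1 + (-32 - 2*(-7/6) - 8)) = -227*(-1 + (-32 + 7/3 - 8)) = -227*(-1 - 113/3) = -227*(-116/3) = 26332/3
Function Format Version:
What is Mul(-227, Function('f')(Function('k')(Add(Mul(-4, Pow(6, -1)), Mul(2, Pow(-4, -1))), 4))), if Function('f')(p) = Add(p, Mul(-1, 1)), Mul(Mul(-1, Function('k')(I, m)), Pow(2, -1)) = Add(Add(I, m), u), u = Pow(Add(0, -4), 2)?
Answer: Rational(26332, 3) ≈ 8777.3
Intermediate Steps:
u = 16 (u = Pow(-4, 2) = 16)
Function('k')(I, m) = Add(-32, Mul(-2, I), Mul(-2, m)) (Function('k')(I, m) = Mul(-2, Add(Add(I, m), 16)) = Mul(-2, Add(16, I, m)) = Add(-32, Mul(-2, I), Mul(-2, m)))
Function('f')(p) = Add(-1, p) (Function('f')(p) = Add(p, -1) = Add(-1, p))
Mul(-227, Function('f')(Function('k')(Add(Mul(-4, Pow(6, -1)), Mul(2, Pow(-4, -1))), 4))) = Mul(-227, Add(-1, Add(-32, Mul(-2, Add(Mul(-4, Pow(6, -1)), Mul(2, Pow(-4, -1)))), Mul(-2, 4)))) = Mul(-227, Add(-1, Add(-32, Mul(-2, Add(Mul(-4, Rational(1, 6)), Mul(2, Rational(-1, 4)))), -8))) = Mul(-227, Add(-1, Add(-32, Mul(-2, Add(Rational(-2, 3), Rational(-1, 2))), -8))) = Mul(-227, Add(-1, Add(-32, Mul(-2, Rational(-7, 6)), -8))) = Mul(-227, Add(-1, Add(-32, Rational(7, 3), -8))) = Mul(-227, Add(-1, Rational(-113, 3))) = Mul(-227, Rational(-116, 3)) = Rational(26332, 3)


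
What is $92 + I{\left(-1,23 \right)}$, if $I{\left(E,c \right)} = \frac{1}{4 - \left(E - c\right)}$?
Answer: $\frac{2577}{28} \approx 92.036$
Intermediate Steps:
$I{\left(E,c \right)} = \frac{1}{4 + c - E}$
$92 + I{\left(-1,23 \right)} = 92 + \frac{1}{4 + 23 - -1} = 92 + \frac{1}{4 + 23 + 1} = 92 + \frac{1}{28} = \frac{2577}{28}$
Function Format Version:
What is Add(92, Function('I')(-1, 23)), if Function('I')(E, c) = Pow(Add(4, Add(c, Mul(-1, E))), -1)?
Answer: Rational(2577, 28) ≈ 92.036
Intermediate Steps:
Function('I')(E, c) = Pow(Add(4, c, Mul(-1, E)), -1)
Add(92, Function('I')(-1, 23)) = Add(92, Pow(Add(4, 23, Mul(-1, -1)), -1)) = Add(92, Pow(Add(4, 23, 1), -1)) = Add(92, Pow(28, -1)) = Add(92, Rational(1, 28)) = Rational(2577, 28)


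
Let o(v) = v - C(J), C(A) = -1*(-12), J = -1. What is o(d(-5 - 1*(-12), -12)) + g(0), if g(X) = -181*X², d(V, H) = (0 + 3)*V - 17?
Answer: -8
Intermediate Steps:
C(A) = 12
d(V, H) = -17 + 3*V (d(V, H) = 3*V - 17 = -17 + 3*V)
o(v) = -12 + v (o(v) = v - 1*12 = v - 12 = -12 + v)
o(d(-5 - 1*(-12), -12)) + g(0) = (-12 + (-17 + 3*(-5 - 1*(-12)))) - 181*0² = (-12 + (-17 + 3*(-5 + 12))) - 181*0 = (-12 + (-17 + 3*7)) + 0 = (-12 + (-17 + 21)) + 0 = (-12 + 4) + 0 = -8 + 0 = -8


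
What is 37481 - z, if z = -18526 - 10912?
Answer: 66919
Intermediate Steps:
z = -29438
37481 - z = 37481 - 1*(-29438) = 37481 + 29438 = 66919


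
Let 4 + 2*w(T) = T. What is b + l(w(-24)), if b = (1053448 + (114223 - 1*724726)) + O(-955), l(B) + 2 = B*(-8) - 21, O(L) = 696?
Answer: 443730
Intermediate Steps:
w(T) = -2 + T/2
l(B) = -23 - 8*B (l(B) = -2 + (B*(-8) - 21) = -2 + (-8*B - 21) = -2 + (-21 - 8*B) = -23 - 8*B)
b = 443641 (b = (1053448 + (114223 - 1*724726)) + 696 = (1053448 + (114223 - 724726)) + 696 = (1053448 - 610503) + 696 = 442945 + 696 = 443641)
b + l(w(-24)) = 443641 + (-23 - 8*(-2 + (1/2)*(-24))) = 443641 + (-23 - 8*(-2 - 12)) = 443641 + (-23 - 8*(-14)) = 443641 + (-23 + 112) = 443641 + 89 = 443730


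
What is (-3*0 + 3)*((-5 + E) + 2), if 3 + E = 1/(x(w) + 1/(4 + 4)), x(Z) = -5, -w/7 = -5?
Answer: -242/13 ≈ -18.615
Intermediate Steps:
w = 35 (w = -7*(-5) = 35)
E = -125/39 (E = -3 + 1/(-5 + 1/(4 + 4)) = -3 + 1/(-5 + 1/8) = -3 + 1/(-5 + ⅛) = -3 + 1/(-39/8) = -3 - 8/39 = -125/39 ≈ -3.2051)
(-3*0 + 3)*((-5 + E) + 2) = (-3*0 + 3)*((-5 - 125/39) + 2) = (0 + 3)*(-320/39 + 2) = 3*(-242/39) = -242/13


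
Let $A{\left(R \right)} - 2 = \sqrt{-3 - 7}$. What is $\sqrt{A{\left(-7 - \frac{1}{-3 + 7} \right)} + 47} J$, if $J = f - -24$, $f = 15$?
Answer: $39 \sqrt{49 + i \sqrt{10}} \approx 273.14 + 8.8046 i$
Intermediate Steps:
$A{\left(R \right)} = 2 + i \sqrt{10}$ ($A{\left(R \right)} = 2 + \sqrt{-3 - 7} = 2 + \sqrt{-10} = 2 + i \sqrt{10}$)
$J = 39$ ($J = 15 - -24 = 15 + 24 = 39$)
$\sqrt{A{\left(-7 - \frac{1}{-3 + 7} \right)} + 47} J = \sqrt{\left(2 + i \sqrt{10}\right) + 47} \cdot 39 = \sqrt{49 + i \sqrt{10}} \cdot 39 = 39 \sqrt{49 + i \sqrt{10}}$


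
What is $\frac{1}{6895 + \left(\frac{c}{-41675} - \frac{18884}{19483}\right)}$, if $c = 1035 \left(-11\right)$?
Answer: $\frac{162390805}{1119571565126} \approx 0.00014505$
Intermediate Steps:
$c = -11385$
$\frac{1}{6895 + \left(\frac{c}{-41675} - \frac{18884}{19483}\right)} = \frac{1}{6895 - \left(- \frac{2277}{8335} + \frac{18884}{19483}\right)} = \frac{1}{6895 - \frac{113035349}{162390805}} = \frac{1}{\frac{1119571565126}{162390805}} = \frac{162390805}{1119571565126}$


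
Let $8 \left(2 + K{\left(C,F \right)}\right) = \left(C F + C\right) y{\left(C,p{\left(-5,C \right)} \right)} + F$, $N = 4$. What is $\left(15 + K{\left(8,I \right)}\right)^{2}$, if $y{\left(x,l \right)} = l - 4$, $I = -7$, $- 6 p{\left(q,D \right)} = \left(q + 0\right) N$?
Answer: $\frac{16641}{64} \approx 260.02$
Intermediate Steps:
$p{\left(q,D \right)} = - \frac{2 q}{3}$ ($p{\left(q,D \right)} = - \frac{\left(q + 0\right) 4}{6} = - \frac{q 4}{6} = - \frac{4 q}{6} = - \frac{2 q}{3}$)
$y{\left(x,l \right)} = -4 + l$ ($y{\left(x,l \right)} = l - 4 = -4 + l$)
$K{\left(C,F \right)} = -2 - \frac{C}{12} + \frac{F}{8} - \frac{C F}{12}$ ($K{\left(C,F \right)} = -2 + \frac{\left(C F + C\right) \left(-4 - - \frac{10}{3}\right) + F}{8} = -2 + \frac{\left(C + C F\right) \left(-4 + \frac{10}{3}\right) + F}{8} = -2 + \frac{\left(C + C F\right) \left(- \frac{2}{3}\right) + F}{8} = -2 + \frac{\left(- \frac{2 C}{3} - \frac{2 C F}{3}\right) + F}{8} = -2 + \frac{F - \frac{2 C}{3} - \frac{2 C F}{3}}{8} = -2 - \left(- \frac{F}{8} + \frac{C}{12} + \frac{C F}{12}\right) = -2 - \frac{C}{12} + \frac{F}{8} - \frac{C F}{12}$)
$\left(15 + K{\left(8,I \right)}\right)^{2} = \left(15 - \left(\frac{85}{24} - \frac{14}{3}\right)\right)^{2} = \left(15 - - \frac{9}{8}\right)^{2} = \left(15 + \frac{9}{8}\right)^{2} = \left(\frac{129}{8}\right)^{2} = \frac{16641}{64}$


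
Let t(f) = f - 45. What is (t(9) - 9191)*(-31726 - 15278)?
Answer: 433705908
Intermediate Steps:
t(f) = -45 + f
(t(9) - 9191)*(-31726 - 15278) = ((-45 + 9) - 9191)*(-31726 - 15278) = (-36 - 9191)*(-47004) = -9227*(-47004) = 433705908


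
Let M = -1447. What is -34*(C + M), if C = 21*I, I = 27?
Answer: 29920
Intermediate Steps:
C = 567 (C = 21*27 = 567)
-34*(C + M) = -34*(567 - 1447) = -34*(-880) = 29920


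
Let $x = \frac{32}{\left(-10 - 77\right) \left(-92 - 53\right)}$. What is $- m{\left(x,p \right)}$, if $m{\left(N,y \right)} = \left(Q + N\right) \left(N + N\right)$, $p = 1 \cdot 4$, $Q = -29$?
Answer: $\frac{23411392}{159138225} \approx 0.14711$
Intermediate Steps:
$p = 4$
$x = \frac{32}{12615}$ ($x = \frac{32}{\left(-87\right) \left(-145\right)} = \frac{32}{12615} \approx 0.0025367$)
$m{\left(N,y \right)} = 2 N \left(-29 + N\right)$ ($m{\left(N,y \right)} = \left(-29 + N\right) \left(N + N\right) = \left(-29 + N\right) 2 N = 2 N \left(-29 + N\right)$)
$- m{\left(x,p \right)} = - \frac{2 \cdot 32 \left(-29 + \frac{32}{12615}\right)}{12615} = - \frac{2 \cdot 32 \left(-365803\right)}{12615 \cdot 12615} = \left(-1\right) \left(- \frac{23411392}{159138225}\right) = \frac{23411392}{159138225}$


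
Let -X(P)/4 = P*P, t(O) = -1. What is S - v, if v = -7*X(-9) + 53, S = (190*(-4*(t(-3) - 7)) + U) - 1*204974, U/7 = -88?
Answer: -201831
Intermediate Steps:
U = -616 (U = 7*(-88) = -616)
X(P) = -4*P**2 (X(P) = -4*P*P = -4*P**2)
S = -199510 (S = (190*(-4*(-1 - 7)) - 616) - 1*204974 = (190*(-4*(-8)) - 616) - 204974 = (190*32 - 616) - 204974 = (6080 - 616) - 204974 = 5464 - 204974 = -199510)
v = 2321 (v = -(-28)*(-9)**2 + 53 = -(-28)*81 + 53 = -7*(-324) + 53 = 2268 + 53 = 2321)
S - v = -199510 - 1*2321 = -199510 - 2321 = -201831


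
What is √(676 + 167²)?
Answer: √28565 ≈ 169.01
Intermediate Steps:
√(676 + 167²) = √(676 + 27889) = √28565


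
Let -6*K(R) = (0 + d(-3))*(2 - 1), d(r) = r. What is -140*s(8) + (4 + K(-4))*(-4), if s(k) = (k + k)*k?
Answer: -17938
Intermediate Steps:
s(k) = 2*k² (s(k) = (2*k)*k = 2*k²)
K(R) = ½ (K(R) = -(0 - 3)*(2 - 1)/6 = -(-1)/2 = -⅙*(-3) = ½)
-140*s(8) + (4 + K(-4))*(-4) = -280*8² + (4 + ½)*(-4) = -280*64 + (9/2)*(-4) = -140*128 - 18 = -17920 - 18 = -17938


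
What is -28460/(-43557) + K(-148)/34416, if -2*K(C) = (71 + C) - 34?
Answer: 218199283/333123936 ≈ 0.65501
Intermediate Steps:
K(C) = -37/2 - C/2 (K(C) = -((71 + C) - 34)/2 = -(37 + C)/2 = -37/2 - C/2)
-28460/(-43557) + K(-148)/34416 = -28460/(-43557) + (-37/2 - ½*(-148))/34416 = -28460*(-1/43557) + (-37/2 + 74)*(1/34416) = 28460/43557 + (111/2)*(1/34416) = 28460/43557 + 37/22944 = 218199283/333123936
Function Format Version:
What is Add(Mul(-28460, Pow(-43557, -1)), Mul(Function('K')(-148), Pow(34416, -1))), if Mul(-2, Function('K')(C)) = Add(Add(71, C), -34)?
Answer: Rational(218199283, 333123936) ≈ 0.65501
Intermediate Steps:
Function('K')(C) = Add(Rational(-37, 2), Mul(Rational(-1, 2), C)) (Function('K')(C) = Mul(Rational(-1, 2), Add(Add(71, C), -34)) = Mul(Rational(-1, 2), Add(37, C)) = Add(Rational(-37, 2), Mul(Rational(-1, 2), C)))
Add(Mul(-28460, Pow(-43557, -1)), Mul(Function('K')(-148), Pow(34416, -1))) = Add(Mul(-28460, Pow(-43557, -1)), Mul(Add(Rational(-37, 2), Mul(Rational(-1, 2), -148)), Pow(34416, -1))) = Add(Mul(-28460, Rational(-1, 43557)), Mul(Add(Rational(-37, 2), 74), Rational(1, 34416))) = Add(Rational(28460, 43557), Mul(Rational(111, 2), Rational(1, 34416))) = Add(Rational(28460, 43557), Rational(37, 22944)) = Rational(218199283, 333123936)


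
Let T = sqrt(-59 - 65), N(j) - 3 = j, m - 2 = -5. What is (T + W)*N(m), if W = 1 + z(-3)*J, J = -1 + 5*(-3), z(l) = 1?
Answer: 0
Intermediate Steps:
m = -3 (m = 2 - 5 = -3)
N(j) = 3 + j
T = 2*I*sqrt(31) (T = sqrt(-124) = 2*I*sqrt(31) ≈ 11.136*I)
J = -16 (J = -1 - 15 = -16)
W = -15 (W = 1 + 1*(-16) = 1 - 16 = -15)
(T + W)*N(m) = (2*I*sqrt(31) - 15)*(3 - 3) = (-15 + 2*I*sqrt(31))*0 = 0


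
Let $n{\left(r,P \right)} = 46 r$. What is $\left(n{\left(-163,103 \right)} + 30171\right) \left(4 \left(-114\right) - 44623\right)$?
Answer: $-1022076167$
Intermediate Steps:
$\left(n{\left(-163,103 \right)} + 30171\right) \left(4 \left(-114\right) - 44623\right) = \left(46 \left(-163\right) + 30171\right) \left(4 \left(-114\right) - 44623\right) = \left(-7498 + 30171\right) \left(-456 - 44623\right) = 22673 \left(-45079\right) = -1022076167$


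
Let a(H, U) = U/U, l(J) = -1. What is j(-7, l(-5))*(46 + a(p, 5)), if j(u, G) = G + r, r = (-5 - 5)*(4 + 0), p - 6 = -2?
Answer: -1927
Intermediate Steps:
p = 4 (p = 6 - 2 = 4)
r = -40 (r = -10*4 = -40)
a(H, U) = 1
j(u, G) = -40 + G (j(u, G) = G - 40 = -40 + G)
j(-7, l(-5))*(46 + a(p, 5)) = (-40 - 1)*(46 + 1) = -41*47 = -1927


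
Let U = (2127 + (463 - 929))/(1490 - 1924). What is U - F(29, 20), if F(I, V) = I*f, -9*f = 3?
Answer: 7603/1302 ≈ 5.8395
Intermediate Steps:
f = -1/3 (f = -1/9*3 = -1/3 ≈ -0.33333)
F(I, V) = -I/3 (F(I, V) = I*(-1/3) = -I/3)
U = -1661/434 (U = (2127 - 466)/(-434) = 1661*(-1/434) = -1661/434 ≈ -3.8272)
U - F(29, 20) = -1661/434 - (-1)*29/3 = -1661/434 - 1*(-29/3) = -1661/434 + 29/3 = 7603/1302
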